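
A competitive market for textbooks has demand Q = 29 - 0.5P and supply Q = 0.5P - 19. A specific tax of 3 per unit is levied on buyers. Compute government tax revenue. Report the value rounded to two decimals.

12.75

Rewriting demand in inverse form: P = 58 - 2Q.
Rewriting supply in inverse form: P = 38 + 2Q.
Without the tax, 58 - 2Q = 38 + 2Q so Q* = 5 and P* = 48.
With the tax, buyers' net willingness to pay falls by 3: (58 - 3) - 2Q = 38 + 2Q, so Q_t = 4.25. Buyers pay P_b = 49.5; sellers receive P_s = P_b - 3 = 46.5.
Tax revenue = t x Q_t = 3 x 4.25 = 12.75.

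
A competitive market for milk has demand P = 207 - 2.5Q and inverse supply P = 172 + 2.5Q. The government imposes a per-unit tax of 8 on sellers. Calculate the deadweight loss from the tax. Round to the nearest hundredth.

6.40

Without the tax, 207 - 2.5Q = 172 + 2.5Q so Q* = 7 and P* = 189.5.
A tax on sellers shifts supply up by 8: 207 - 2.5Q = 172 + 2.5Q + 8, so Q_t = 5.4. Buyers pay P_b = 193.5; sellers receive P_s = P_b - 8 = 185.5.
The welfare triangle lost has base Q* - Q_t = 1.6 and height t = 8, so DWL = (1/2)(1.6)(8) = 6.4.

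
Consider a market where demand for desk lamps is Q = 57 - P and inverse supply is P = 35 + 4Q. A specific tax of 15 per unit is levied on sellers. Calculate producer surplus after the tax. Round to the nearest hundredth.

3.92

Rewriting demand in inverse form: P = 57 - Q.
Pre-tax equilibrium: 57 - Q = 35 + 4Q gives Q* = 4.4, P* = 52.6.
With the tax, sellers need 15 more per unit: 57 - Q = 35 + 4Q + 15, so Q_t = 1.4. Buyers pay P_b = 55.6; sellers receive P_s = P_b - 15 = 40.6.
PS = (1/2)(Q_t)(P_s - 35) = (1/2)(1.4)(5.6) = 3.92.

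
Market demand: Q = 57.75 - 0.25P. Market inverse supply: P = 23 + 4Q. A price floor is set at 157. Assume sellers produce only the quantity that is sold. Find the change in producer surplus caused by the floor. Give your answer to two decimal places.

Rewriting demand in inverse form: P = 231 - 4Q.
Without the control, 231 - 4Q = 23 + 4Q so Q* = 26 and P* = 127.
At the floor price 157, quantity demanded is (231 - 157)/4 = 18.5; demand is the short side, so Q = 18.5 trades at P = 157.
PS goes from (1/2)(26)(104) = 1352 to 1794.5 (computed as (157 - 23)(18.5) - (1/2)(4)(18.5)^2), a change of 442.5.

442.50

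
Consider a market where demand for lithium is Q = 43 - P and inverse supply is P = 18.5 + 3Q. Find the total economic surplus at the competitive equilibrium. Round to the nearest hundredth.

75.03

Rewriting demand in inverse form: P = 43 - Q.
Set 43 - Q = 18.5 + 3Q, which gives 24.5 = 4Q, so Q* = 6.125 and P* = 43 - (6.125) = 36.875.
CS = (1/2)(6.125)(6.125) = 18.7578 and PS = (1/2)(6.125)(18.375) = 56.2734, so total surplus = 75.0312.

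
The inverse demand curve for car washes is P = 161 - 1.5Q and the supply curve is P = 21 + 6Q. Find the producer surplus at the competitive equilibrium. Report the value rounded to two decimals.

1045.33

Equilibrium: 161 - 1.5Q = 21 + 6Q, so Q* = 18.6667 and P* = 133.
Producer surplus is the triangle above supply below P*: (1/2)(18.6667)(133 - 21) = (1/2)(18.6667)(112) = 1045.3333.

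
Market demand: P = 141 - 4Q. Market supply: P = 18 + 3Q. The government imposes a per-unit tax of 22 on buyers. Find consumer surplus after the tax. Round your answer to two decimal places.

Pre-tax equilibrium: 141 - 4Q = 18 + 3Q gives Q* = 17.5714, P* = 70.7143.
A tax on buyers shifts demand down by 22: (141 - 22) - 4Q = 18 + 3Q, so Q_t = 14.4286. Buyers pay P_b = 83.2857; sellers receive P_s = P_b - 22 = 61.2857.
Consumer surplus is the triangle under demand above P_b: (1/2)(14.4286)(141 - 83.2857) = 416.3673.

416.37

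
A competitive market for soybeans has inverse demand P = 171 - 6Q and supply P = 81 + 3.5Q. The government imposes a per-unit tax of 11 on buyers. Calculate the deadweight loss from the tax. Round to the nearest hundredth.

6.37

Without the tax, 171 - 6Q = 81 + 3.5Q so Q* = 9.4737 and P* = 114.1579.
A tax on buyers shifts demand down by 11: (171 - 11) - 6Q = 81 + 3.5Q, so Q_t = 8.3158. Buyers pay P_b = 121.1053; sellers receive P_s = P_b - 11 = 110.1053.
The welfare triangle lost has base Q* - Q_t = 1.1579 and height t = 11, so DWL = (1/2)(1.1579)(11) = 6.3684.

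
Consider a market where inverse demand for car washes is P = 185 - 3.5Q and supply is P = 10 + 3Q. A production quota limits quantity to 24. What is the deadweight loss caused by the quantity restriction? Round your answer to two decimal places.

Unrestricted equilibrium: Q* = (185 - 10)/(3.5 + 3) = 26.9231.
At Q = 24 the demand price is 185 - 3.5(24) = 101 and the supply price is 10 + 3(24) = 82.
DWL = (1/2)(gap between curves at 24) x (Q* - 24) = (1/2)(19)(2.9231) = 27.7692.

27.77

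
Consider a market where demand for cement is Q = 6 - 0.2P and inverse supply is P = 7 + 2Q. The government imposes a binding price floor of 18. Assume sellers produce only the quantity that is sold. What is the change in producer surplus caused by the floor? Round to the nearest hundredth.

9.84

Rewriting demand in inverse form: P = 30 - 5Q.
Without the control, 30 - 5Q = 7 + 2Q so Q* = 3.2857 and P* = 13.5714.
At P = 18, buyers demand (30 - 18)/5 = 2.4 while sellers would supply more, so the quantity traded is 2.4 at price 18.
PS goes from (1/2)(3.2857)(6.5714) = 10.7959 to 20.64 (computed as (18 - 7)(2.4) - (1/2)(2)(2.4)^2), a change of 9.8441.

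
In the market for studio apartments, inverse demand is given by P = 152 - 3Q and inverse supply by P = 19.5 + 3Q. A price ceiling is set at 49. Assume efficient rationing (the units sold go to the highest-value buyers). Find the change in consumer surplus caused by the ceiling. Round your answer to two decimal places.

Free-market equilibrium: 152 - 3Q = 19.5 + 3Q gives Q* = 22.0833, P* = 85.75.
At the ceiling price 49, quantity supplied is (49 - 19.5)/3 = 9.8333; supply is the short side, so Q = 9.8333 trades at P = 49.
CS goes from (1/2)(22.0833)(66.25) = 731.5104 to 867.7917 (computed as (152 - 49)(9.8333) - (1/2)(3)(9.8333)^2), a change of 136.2812.

136.28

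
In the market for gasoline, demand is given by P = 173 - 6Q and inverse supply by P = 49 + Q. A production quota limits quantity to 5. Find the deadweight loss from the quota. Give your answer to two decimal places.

565.79

Unrestricted equilibrium: Q* = (173 - 49)/(6 + 1) = 17.7143.
At Q = 5 the demand price is 173 - 6(5) = 143 and the supply price is 49 + (5) = 54.
Deadweight loss is the triangle between the curves from 5 to 17.7143: (1/2)(143 - 54)(17.7143 - 5) = 565.7857.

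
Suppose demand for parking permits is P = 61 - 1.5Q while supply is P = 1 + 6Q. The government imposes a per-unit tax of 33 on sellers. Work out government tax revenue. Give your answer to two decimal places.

118.80

Without the tax, 61 - 1.5Q = 1 + 6Q so Q* = 8 and P* = 49.
With the tax, sellers need 33 more per unit: 61 - 1.5Q = 1 + 6Q + 33, so Q_t = 3.6. Buyers pay P_b = 55.6; sellers receive P_s = P_b - 33 = 22.6.
Tax revenue = t x Q_t = 33 x 3.6 = 118.8.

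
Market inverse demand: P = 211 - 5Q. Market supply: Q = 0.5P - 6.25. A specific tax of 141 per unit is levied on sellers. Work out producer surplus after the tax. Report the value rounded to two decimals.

67.47

Rewriting supply in inverse form: P = 12.5 + 2Q.
Pre-tax equilibrium: 211 - 5Q = 12.5 + 2Q gives Q* = 28.3571, P* = 69.2143.
With the tax, sellers need 141 more per unit: 211 - 5Q = 12.5 + 2Q + 141, so Q_t = 8.2143. Buyers pay P_b = 169.9286; sellers receive P_s = P_b - 141 = 28.9286.
PS = (1/2)(Q_t)(P_s - 12.5) = (1/2)(8.2143)(16.4286) = 67.4745.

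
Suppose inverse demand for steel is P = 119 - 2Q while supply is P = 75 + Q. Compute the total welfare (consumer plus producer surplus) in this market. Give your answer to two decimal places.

Set 119 - 2Q = 75 + Q, which gives 44 = 3Q, so Q* = 14.6667 and P* = 119 - 2(14.6667) = 89.6667.
CS = (1/2)(14.6667)(29.3333) = 215.1111 and PS = (1/2)(14.6667)(14.6667) = 107.5556, so total surplus = 322.6667.

322.67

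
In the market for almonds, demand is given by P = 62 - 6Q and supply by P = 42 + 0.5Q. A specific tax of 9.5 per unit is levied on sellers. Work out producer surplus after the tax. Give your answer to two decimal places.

Without the tax, 62 - 6Q = 42 + 0.5Q so Q* = 3.0769 and P* = 43.5385.
A tax on sellers shifts supply up by 9.5: 62 - 6Q = 42 + 0.5Q + 9.5, so Q_t = 1.6154. Buyers pay P_b = 52.3077; sellers receive P_s = P_b - 9.5 = 42.8077.
Producer surplus is the triangle above supply below P_s: (1/2)(1.6154)(42.8077 - 42) = 0.6524.

0.65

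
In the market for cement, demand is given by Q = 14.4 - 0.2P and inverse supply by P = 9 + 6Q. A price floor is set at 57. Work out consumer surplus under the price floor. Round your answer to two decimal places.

22.50

Rewriting demand in inverse form: P = 72 - 5Q.
Free-market equilibrium: 72 - 5Q = 9 + 6Q gives Q* = 5.7273, P* = 43.3636.
At the floor price 57, quantity demanded is (72 - 57)/5 = 3; demand is the short side, so Q = 3 trades at P = 57.
CS is the triangle under demand above 57: (1/2)(3)(72 - 57) = 22.5.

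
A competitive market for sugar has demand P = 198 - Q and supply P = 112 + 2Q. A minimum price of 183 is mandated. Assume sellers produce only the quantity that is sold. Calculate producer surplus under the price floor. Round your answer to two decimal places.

Without the control, 198 - Q = 112 + 2Q so Q* = 28.6667 and P* = 169.3333.
At P = 183, buyers demand (198 - 183)/1 = 15 while sellers would supply more, so the quantity traded is 15 at price 183.
The supply price at Q = 15 is 142. PS is the trapezoid between 183 and supply over [0, 15]: (1/2)[(183 - 112) + (183 - 142)](15) = 840.

840.00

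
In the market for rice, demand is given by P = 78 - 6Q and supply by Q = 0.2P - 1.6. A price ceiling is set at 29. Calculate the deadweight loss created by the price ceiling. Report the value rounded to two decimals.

25.75

Rewriting supply in inverse form: P = 8 + 5Q.
Without the control, 78 - 6Q = 8 + 5Q so Q* = 6.3636 and P* = 39.8182.
At the ceiling price 29, quantity supplied is (29 - 8)/5 = 4.2; supply is the short side, so Q = 4.2 trades at P = 29.
At Q = 4.2 the demand price is 52.8 and the supply price is 29. Deadweight loss is the triangle between the curves from 4.2 to 6.3636: (1/2)(52.8 - 29)(6.3636 - 4.2) = 25.7473.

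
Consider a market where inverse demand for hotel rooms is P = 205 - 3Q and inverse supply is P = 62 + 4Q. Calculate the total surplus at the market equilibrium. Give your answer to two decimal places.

Setting demand equal to supply, 143 = 7Q, so Q* = 20.4286 and P* = 143.7143.
CS = (1/2)(20.4286)(61.2857) = 625.9898 and PS = (1/2)(20.4286)(81.7143) = 834.6531, so total surplus = 1460.6429.

1460.64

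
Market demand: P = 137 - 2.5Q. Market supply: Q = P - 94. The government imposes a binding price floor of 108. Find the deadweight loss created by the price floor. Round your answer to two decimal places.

Rewriting supply in inverse form: P = 94 + Q.
Free-market equilibrium: 137 - 2.5Q = 94 + Q gives Q* = 12.2857, P* = 106.2857.
At the floor price 108, quantity demanded is (137 - 108)/2.5 = 11.6; demand is the short side, so Q = 11.6 trades at P = 108.
The lost-trades triangle has base Q* - 11.6 = 0.6857 and height equal to the gap between the curves at Q = 11.6, which is 108 - 105.6 = 2.4. DWL = (1/2)(0.6857)(2.4) = 0.8229.

0.82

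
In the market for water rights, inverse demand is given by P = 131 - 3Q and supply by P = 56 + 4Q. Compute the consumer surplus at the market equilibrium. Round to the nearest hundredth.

172.19

Setting demand equal to supply, 75 = 7Q, so Q* = 10.7143 and P* = 98.8571.
CS is the area between the demand curve and P* from 0 to Q*: (1/2)(10.7143)(32.1429) = 172.1939.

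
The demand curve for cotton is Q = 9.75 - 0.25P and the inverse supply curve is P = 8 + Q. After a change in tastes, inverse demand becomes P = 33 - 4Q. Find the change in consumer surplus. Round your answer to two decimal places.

-26.88

Rewriting demand in inverse form: P = 39 - 4Q.
Initial equilibrium: Q_0 = 6.2, P_0 = 14.2; CS_0 = (1/2)(6.2)(24.8) = 76.88, PS_0 = (1/2)(6.2)(6.2) = 19.22.
New equilibrium: 33 - 4Q = 8 + Q gives Q_1 = 5, P_1 = 13; CS_1 = 50, PS_1 = 12.5.
Change in consumer surplus = 50 - 76.88 = -26.88.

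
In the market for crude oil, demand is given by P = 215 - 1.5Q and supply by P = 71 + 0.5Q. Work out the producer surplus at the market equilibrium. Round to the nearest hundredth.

1296.00

Set 215 - 1.5Q = 71 + 0.5Q, which gives 144 = 2Q, so Q* = 72 and P* = 215 - 1.5(72) = 107.
Producer surplus is the triangle above supply below P*: (1/2)(72)(107 - 71) = (1/2)(72)(36) = 1296.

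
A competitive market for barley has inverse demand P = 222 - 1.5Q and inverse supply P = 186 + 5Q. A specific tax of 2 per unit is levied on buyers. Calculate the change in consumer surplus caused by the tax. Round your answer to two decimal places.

Without the tax, 222 - 1.5Q = 186 + 5Q so Q* = 5.5385 and P* = 213.6923.
A tax on buyers shifts demand down by 2: (222 - 2) - 1.5Q = 186 + 5Q, so Q_t = 5.2308. Buyers pay P_b = 214.1538; sellers receive P_s = P_b - 2 = 212.1538.
CS falls from (1/2)(5.5385)(8.3077) = 23.0059 to (1/2)(5.2308)(7.8462) = 20.5207, a change of -2.4852.

-2.49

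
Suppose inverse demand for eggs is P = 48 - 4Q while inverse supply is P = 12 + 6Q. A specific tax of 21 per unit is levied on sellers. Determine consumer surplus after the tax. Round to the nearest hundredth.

4.50

Without the tax, 48 - 4Q = 12 + 6Q so Q* = 3.6 and P* = 33.6.
With the tax, sellers need 21 more per unit: 48 - 4Q = 12 + 6Q + 21, so Q_t = 1.5. Buyers pay P_b = 42; sellers receive P_s = P_b - 21 = 21.
Consumer surplus is the triangle under demand above P_b: (1/2)(1.5)(48 - 42) = 4.5.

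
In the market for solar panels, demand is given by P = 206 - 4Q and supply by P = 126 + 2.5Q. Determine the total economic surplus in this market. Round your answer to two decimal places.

492.31

Equilibrium: 206 - 4Q = 126 + 2.5Q, so Q* = 12.3077 and P* = 156.7692.
CS = (1/2)(12.3077)(49.2308) = 302.9586 and PS = (1/2)(12.3077)(30.7692) = 189.3491, so total surplus = 492.3077.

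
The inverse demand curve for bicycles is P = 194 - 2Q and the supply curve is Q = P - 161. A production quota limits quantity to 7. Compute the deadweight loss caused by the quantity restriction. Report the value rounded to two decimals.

24.00

Rewriting supply in inverse form: P = 161 + Q.
Unrestricted equilibrium: Q* = (194 - 161)/(2 + 1) = 11.
At Q = 7 the demand price is 194 - 2(7) = 180 and the supply price is 161 + (7) = 168.
DWL = (1/2)(gap between curves at 7) x (Q* - 7) = (1/2)(12)(4) = 24.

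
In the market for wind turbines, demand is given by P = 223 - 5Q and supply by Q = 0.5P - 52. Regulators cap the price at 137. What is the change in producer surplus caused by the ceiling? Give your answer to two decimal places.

-16.75

Rewriting supply in inverse form: P = 104 + 2Q.
Without the control, 223 - 5Q = 104 + 2Q so Q* = 17 and P* = 138.
At the ceiling price 137, quantity supplied is (137 - 104)/2 = 16.5; supply is the short side, so Q = 16.5 trades at P = 137.
PS goes from (1/2)(17)(34) = 289 to 272.25 (computed as (137 - 104)(16.5) - (1/2)(2)(16.5)^2), a change of -16.75.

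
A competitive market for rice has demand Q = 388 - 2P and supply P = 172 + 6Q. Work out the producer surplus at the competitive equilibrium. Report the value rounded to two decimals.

34.37

Rewriting demand in inverse form: P = 194 - 0.5Q.
Equilibrium: 194 - 0.5Q = 172 + 6Q, so Q* = 3.3846 and P* = 192.3077.
Producer surplus is the triangle above supply below P*: (1/2)(3.3846)(192.3077 - 172) = (1/2)(3.3846)(20.3077) = 34.3669.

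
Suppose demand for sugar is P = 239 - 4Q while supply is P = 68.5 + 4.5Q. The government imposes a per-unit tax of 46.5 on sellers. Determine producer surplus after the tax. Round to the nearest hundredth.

478.84

Without the tax, 239 - 4Q = 68.5 + 4.5Q so Q* = 20.0588 and P* = 158.7647.
With the tax, sellers need 46.5 more per unit: 239 - 4Q = 68.5 + 4.5Q + 46.5, so Q_t = 14.5882. Buyers pay P_b = 180.6471; sellers receive P_s = P_b - 46.5 = 134.1471.
Producer surplus is the triangle above supply below P_s: (1/2)(14.5882)(134.1471 - 68.5) = 478.8374.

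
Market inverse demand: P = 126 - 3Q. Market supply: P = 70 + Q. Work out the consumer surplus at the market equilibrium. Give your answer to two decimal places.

Setting demand equal to supply, 56 = 4Q, so Q* = 14 and P* = 84.
CS is the area between the demand curve and P* from 0 to Q*: (1/2)(14)(42) = 294.

294.00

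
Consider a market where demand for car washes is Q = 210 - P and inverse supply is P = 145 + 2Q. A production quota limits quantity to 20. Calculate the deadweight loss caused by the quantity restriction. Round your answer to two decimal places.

Rewriting demand in inverse form: P = 210 - Q.
Without the quota, 210 - Q = 145 + 2Q gives Q* = 21.6667.
At Q = 20 the demand price is 210 - (20) = 190 and the supply price is 145 + 2(20) = 185.
DWL = (1/2)(gap between curves at 20) x (Q* - 20) = (1/2)(5)(1.6667) = 4.1667.

4.17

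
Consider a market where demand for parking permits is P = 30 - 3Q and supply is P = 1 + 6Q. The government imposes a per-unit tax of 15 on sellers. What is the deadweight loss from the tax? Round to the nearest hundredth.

Pre-tax equilibrium: 30 - 3Q = 1 + 6Q gives Q* = 3.2222, P* = 20.3333.
A tax on sellers shifts supply up by 15: 30 - 3Q = 1 + 6Q + 15, so Q_t = 1.5556. Buyers pay P_b = 25.3333; sellers receive P_s = P_b - 15 = 10.3333.
The welfare triangle lost has base Q* - Q_t = 1.6667 and height t = 15, so DWL = (1/2)(1.6667)(15) = 12.5.

12.50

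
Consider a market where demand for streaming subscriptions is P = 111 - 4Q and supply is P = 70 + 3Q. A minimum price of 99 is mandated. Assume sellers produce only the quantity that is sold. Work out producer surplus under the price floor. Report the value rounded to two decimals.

Without the control, 111 - 4Q = 70 + 3Q so Q* = 5.8571 and P* = 87.5714.
At the floor price 99, quantity demanded is (111 - 99)/4 = 3; demand is the short side, so Q = 3 trades at P = 99.
The supply price at Q = 3 is 79. PS is the trapezoid between 99 and supply over [0, 3]: (1/2)[(99 - 70) + (99 - 79)](3) = 73.5.

73.50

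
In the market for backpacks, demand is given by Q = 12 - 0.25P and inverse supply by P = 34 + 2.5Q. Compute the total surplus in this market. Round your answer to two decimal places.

15.08

Rewriting demand in inverse form: P = 48 - 4Q.
Setting demand equal to supply, 14 = 6.5Q, so Q* = 2.1538 and P* = 39.3846.
CS = (1/2)(2.1538)(8.6154) = 9.2781 and PS = (1/2)(2.1538)(5.3846) = 5.7988, so total surplus = 15.0769.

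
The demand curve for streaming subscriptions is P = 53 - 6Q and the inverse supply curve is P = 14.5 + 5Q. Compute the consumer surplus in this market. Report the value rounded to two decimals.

36.75

Setting demand equal to supply, 38.5 = 11Q, so Q* = 3.5 and P* = 32.
The demand choke price is 53, so CS = (1/2)(Q*)(53 - P*) = (1/2)(3.5)(21) = 36.75.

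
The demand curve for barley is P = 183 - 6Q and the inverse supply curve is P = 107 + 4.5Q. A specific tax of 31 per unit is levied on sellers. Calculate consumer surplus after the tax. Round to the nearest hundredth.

55.10

Pre-tax equilibrium: 183 - 6Q = 107 + 4.5Q gives Q* = 7.2381, P* = 139.5714.
With the tax, sellers need 31 more per unit: 183 - 6Q = 107 + 4.5Q + 31, so Q_t = 4.2857. Buyers pay P_b = 157.2857; sellers receive P_s = P_b - 31 = 126.2857.
Consumer surplus is the triangle under demand above P_b: (1/2)(4.2857)(183 - 157.2857) = 55.102.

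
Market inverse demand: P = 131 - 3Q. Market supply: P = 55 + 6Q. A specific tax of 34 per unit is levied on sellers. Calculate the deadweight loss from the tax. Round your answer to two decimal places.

Without the tax, 131 - 3Q = 55 + 6Q so Q* = 8.4444 and P* = 105.6667.
With the tax, sellers need 34 more per unit: 131 - 3Q = 55 + 6Q + 34, so Q_t = 4.6667. Buyers pay P_b = 117; sellers receive P_s = P_b - 34 = 83.
The welfare triangle lost has base Q* - Q_t = 3.7778 and height t = 34, so DWL = (1/2)(3.7778)(34) = 64.2222.

64.22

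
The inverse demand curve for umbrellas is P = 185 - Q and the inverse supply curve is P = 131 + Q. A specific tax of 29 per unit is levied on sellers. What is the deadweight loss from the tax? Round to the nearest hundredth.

210.25

Pre-tax equilibrium: 185 - Q = 131 + Q gives Q* = 27, P* = 158.
With the tax, sellers need 29 more per unit: 185 - Q = 131 + Q + 29, so Q_t = 12.5. Buyers pay P_b = 172.5; sellers receive P_s = P_b - 29 = 143.5.
The welfare triangle lost has base Q* - Q_t = 14.5 and height t = 29, so DWL = (1/2)(14.5)(29) = 210.25.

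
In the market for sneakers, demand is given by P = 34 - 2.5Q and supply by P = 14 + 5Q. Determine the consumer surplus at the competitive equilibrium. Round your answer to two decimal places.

Equilibrium: 34 - 2.5Q = 14 + 5Q, so Q* = 2.6667 and P* = 27.3333.
CS is the area between the demand curve and P* from 0 to Q*: (1/2)(2.6667)(6.6667) = 8.8889.

8.89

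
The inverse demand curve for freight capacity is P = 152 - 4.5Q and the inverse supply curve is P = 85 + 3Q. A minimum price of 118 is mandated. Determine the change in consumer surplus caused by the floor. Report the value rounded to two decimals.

Without the control, 152 - 4.5Q = 85 + 3Q so Q* = 8.9333 and P* = 111.8.
At P = 118, buyers demand (152 - 118)/4.5 = 7.5556 while sellers would supply more, so the quantity traded is 7.5556 at price 118.
CS goes from (1/2)(8.9333)(40.2) = 179.56 to 128.4444 (computed as (152 - 118)(7.5556) - (1/2)(4.5)(7.5556)^2), a change of -51.1156.

-51.12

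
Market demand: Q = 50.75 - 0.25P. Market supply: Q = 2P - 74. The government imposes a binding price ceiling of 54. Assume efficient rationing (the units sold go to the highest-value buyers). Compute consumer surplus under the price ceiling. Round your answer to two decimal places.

Rewriting demand in inverse form: P = 203 - 4Q.
Rewriting supply in inverse form: P = 37 + 0.5Q.
Without the control, 203 - 4Q = 37 + 0.5Q so Q* = 36.8889 and P* = 55.4444.
At the ceiling price 54, quantity supplied is (54 - 37)/0.5 = 34; supply is the short side, so Q = 34 trades at P = 54.
The demand price at Q = 34 is 67. CS is the trapezoid between demand and 54 over [0, 34]: (1/2)[(203 - 54) + (67 - 54)](34) = 2754.

2754.00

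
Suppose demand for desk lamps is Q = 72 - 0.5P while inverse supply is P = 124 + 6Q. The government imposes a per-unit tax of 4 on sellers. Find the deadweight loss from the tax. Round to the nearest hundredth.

1.00

Rewriting demand in inverse form: P = 144 - 2Q.
Pre-tax equilibrium: 144 - 2Q = 124 + 6Q gives Q* = 2.5, P* = 139.
With the tax, sellers need 4 more per unit: 144 - 2Q = 124 + 6Q + 4, so Q_t = 2. Buyers pay P_b = 140; sellers receive P_s = P_b - 4 = 136.
The welfare triangle lost has base Q* - Q_t = 0.5 and height t = 4, so DWL = (1/2)(0.5)(4) = 1.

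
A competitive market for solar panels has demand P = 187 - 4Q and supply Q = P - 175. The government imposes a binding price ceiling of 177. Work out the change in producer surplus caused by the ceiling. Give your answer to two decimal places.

Rewriting supply in inverse form: P = 175 + Q.
Free-market equilibrium: 187 - 4Q = 175 + Q gives Q* = 2.4, P* = 177.4.
At P = 177, sellers supply (177 - 175)/1 = 2 while buyers want more, so the quantity traded is 2 at price 177.
PS goes from (1/2)(2.4)(2.4) = 2.88 to 2 (computed as (177 - 175)(2) - (1/2)(1)(2)^2), a change of -0.88.

-0.88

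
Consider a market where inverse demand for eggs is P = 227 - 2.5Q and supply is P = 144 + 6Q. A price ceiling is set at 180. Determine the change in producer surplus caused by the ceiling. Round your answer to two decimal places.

-178.05

Without the control, 227 - 2.5Q = 144 + 6Q so Q* = 9.7647 and P* = 202.5882.
At the ceiling price 180, quantity supplied is (180 - 144)/6 = 6; supply is the short side, so Q = 6 trades at P = 180.
PS goes from (1/2)(9.7647)(58.5882) = 286.0484 to 108 (computed as (180 - 144)(6) - (1/2)(6)(6)^2), a change of -178.0484.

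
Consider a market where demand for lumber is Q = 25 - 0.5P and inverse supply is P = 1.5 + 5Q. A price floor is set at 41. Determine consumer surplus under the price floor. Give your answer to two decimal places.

20.25

Rewriting demand in inverse form: P = 50 - 2Q.
Without the control, 50 - 2Q = 1.5 + 5Q so Q* = 6.9286 and P* = 36.1429.
At P = 41, buyers demand (50 - 41)/2 = 4.5 while sellers would supply more, so the quantity traded is 4.5 at price 41.
CS is the triangle under demand above 41: (1/2)(4.5)(50 - 41) = 20.25.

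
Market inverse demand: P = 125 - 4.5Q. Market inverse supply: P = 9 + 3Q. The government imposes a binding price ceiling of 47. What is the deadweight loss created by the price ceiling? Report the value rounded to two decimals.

29.40

Without the control, 125 - 4.5Q = 9 + 3Q so Q* = 15.4667 and P* = 55.4.
At the ceiling price 47, quantity supplied is (47 - 9)/3 = 12.6667; supply is the short side, so Q = 12.6667 trades at P = 47.
The lost-trades triangle has base Q* - 12.6667 = 2.8 and height equal to the gap between the curves at Q = 12.6667, which is 68 - 47 = 21. DWL = (1/2)(2.8)(21) = 29.4.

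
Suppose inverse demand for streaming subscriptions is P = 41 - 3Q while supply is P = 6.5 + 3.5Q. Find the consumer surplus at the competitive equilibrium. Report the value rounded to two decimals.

Setting demand equal to supply, 34.5 = 6.5Q, so Q* = 5.3077 and P* = 25.0769.
CS is the area between the demand curve and P* from 0 to Q*: (1/2)(5.3077)(15.9231) = 42.2574.

42.26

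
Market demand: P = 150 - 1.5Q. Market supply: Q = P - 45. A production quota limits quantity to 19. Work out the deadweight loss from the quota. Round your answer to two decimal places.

Rewriting supply in inverse form: P = 45 + Q.
Unrestricted equilibrium: Q* = (150 - 45)/(1.5 + 1) = 42.
At Q = 19 the demand price is 150 - 1.5(19) = 121.5 and the supply price is 45 + (19) = 64.
DWL = (1/2)(gap between curves at 19) x (Q* - 19) = (1/2)(57.5)(23) = 661.25.

661.25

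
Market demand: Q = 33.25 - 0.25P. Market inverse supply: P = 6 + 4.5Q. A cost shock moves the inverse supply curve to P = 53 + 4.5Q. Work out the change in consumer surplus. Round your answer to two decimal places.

Rewriting demand in inverse form: P = 133 - 4Q.
Initial equilibrium: Q_0 = 14.9412, P_0 = 73.2353; CS_0 = (1/2)(14.9412)(59.7647) = 446.4775, PS_0 = (1/2)(14.9412)(67.2353) = 502.2872.
New equilibrium: 133 - 4Q = 53 + 4.5Q gives Q_1 = 9.4118, P_1 = 95.3529; CS_1 = 177.1626, PS_1 = 199.308.
Change in consumer surplus = 177.1626 - 446.4775 = -269.3149.

-269.31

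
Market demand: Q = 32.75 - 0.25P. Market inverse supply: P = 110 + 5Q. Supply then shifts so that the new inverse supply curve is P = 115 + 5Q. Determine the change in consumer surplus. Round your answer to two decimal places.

-4.57

Rewriting demand in inverse form: P = 131 - 4Q.
Initial equilibrium: Q_0 = 2.3333, P_0 = 121.6667; CS_0 = (1/2)(2.3333)(9.3333) = 10.8889, PS_0 = (1/2)(2.3333)(11.6667) = 13.6111.
New equilibrium: 131 - 4Q = 115 + 5Q gives Q_1 = 1.7778, P_1 = 123.8889; CS_1 = 6.321, PS_1 = 7.9012.
Change in consumer surplus = 6.321 - 10.8889 = -4.5679.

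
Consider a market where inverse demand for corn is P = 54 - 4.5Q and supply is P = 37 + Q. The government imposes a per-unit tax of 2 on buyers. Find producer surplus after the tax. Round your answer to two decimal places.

3.72

Pre-tax equilibrium: 54 - 4.5Q = 37 + Q gives Q* = 3.0909, P* = 40.0909.
A tax on buyers shifts demand down by 2: (54 - 2) - 4.5Q = 37 + Q, so Q_t = 2.7273. Buyers pay P_b = 41.7273; sellers receive P_s = P_b - 2 = 39.7273.
Producer surplus is the triangle above supply below P_s: (1/2)(2.7273)(39.7273 - 37) = 3.719.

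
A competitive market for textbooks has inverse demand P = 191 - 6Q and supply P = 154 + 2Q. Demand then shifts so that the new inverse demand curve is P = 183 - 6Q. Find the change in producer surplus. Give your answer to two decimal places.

Initial equilibrium: Q_0 = 4.625, P_0 = 163.25; CS_0 = (1/2)(4.625)(27.75) = 64.1719, PS_0 = (1/2)(4.625)(9.25) = 21.3906.
New equilibrium: 183 - 6Q = 154 + 2Q gives Q_1 = 3.625, P_1 = 161.25; CS_1 = 39.4219, PS_1 = 13.1406.
Change in producer surplus = 13.1406 - 21.3906 = -8.25.

-8.25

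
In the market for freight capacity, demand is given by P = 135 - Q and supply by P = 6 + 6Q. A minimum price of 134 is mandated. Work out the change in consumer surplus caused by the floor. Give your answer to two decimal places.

Without the control, 135 - Q = 6 + 6Q so Q* = 18.4286 and P* = 116.5714.
At P = 134, buyers demand (135 - 134)/1 = 1 while sellers would supply more, so the quantity traded is 1 at price 134.
CS goes from (1/2)(18.4286)(18.4286) = 169.8061 to 0.5 (computed as (135 - 134)(1) - (1/2)(1)(1)^2), a change of -169.3061.

-169.31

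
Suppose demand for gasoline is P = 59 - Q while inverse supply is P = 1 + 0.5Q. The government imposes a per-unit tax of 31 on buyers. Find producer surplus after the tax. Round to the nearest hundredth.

81.00

Pre-tax equilibrium: 59 - Q = 1 + 0.5Q gives Q* = 38.6667, P* = 20.3333.
A tax on buyers shifts demand down by 31: (59 - 31) - Q = 1 + 0.5Q, so Q_t = 18. Buyers pay P_b = 41; sellers receive P_s = P_b - 31 = 10.
Producer surplus is the triangle above supply below P_s: (1/2)(18)(10 - 1) = 81.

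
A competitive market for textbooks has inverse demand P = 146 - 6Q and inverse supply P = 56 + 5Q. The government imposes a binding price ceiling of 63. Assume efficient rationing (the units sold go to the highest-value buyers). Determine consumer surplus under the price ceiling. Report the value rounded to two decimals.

Without the control, 146 - 6Q = 56 + 5Q so Q* = 8.1818 and P* = 96.9091.
At P = 63, sellers supply (63 - 56)/5 = 1.4 while buyers want more, so the quantity traded is 1.4 at price 63.
The demand price at Q = 1.4 is 137.6. CS is the trapezoid between demand and 63 over [0, 1.4]: (1/2)[(146 - 63) + (137.6 - 63)](1.4) = 110.32.

110.32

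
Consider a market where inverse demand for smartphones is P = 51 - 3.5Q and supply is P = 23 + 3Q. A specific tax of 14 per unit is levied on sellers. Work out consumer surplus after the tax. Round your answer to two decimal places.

8.12

Pre-tax equilibrium: 51 - 3.5Q = 23 + 3Q gives Q* = 4.3077, P* = 35.9231.
A tax on sellers shifts supply up by 14: 51 - 3.5Q = 23 + 3Q + 14, so Q_t = 2.1538. Buyers pay P_b = 43.4615; sellers receive P_s = P_b - 14 = 29.4615.
Consumer surplus is the triangle under demand above P_b: (1/2)(2.1538)(51 - 43.4615) = 8.1183.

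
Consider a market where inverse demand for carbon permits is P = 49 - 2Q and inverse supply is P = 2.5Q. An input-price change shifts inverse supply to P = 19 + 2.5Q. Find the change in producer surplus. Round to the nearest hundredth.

Initial equilibrium: Q_0 = 10.8889, P_0 = 27.2222; CS_0 = (1/2)(10.8889)(21.7778) = 118.5679, PS_0 = (1/2)(10.8889)(27.2222) = 148.2099.
New equilibrium: 49 - 2Q = 19 + 2.5Q gives Q_1 = 6.6667, P_1 = 35.6667; CS_1 = 44.4444, PS_1 = 55.5556.
Change in producer surplus = 55.5556 - 148.2099 = -92.6543.

-92.65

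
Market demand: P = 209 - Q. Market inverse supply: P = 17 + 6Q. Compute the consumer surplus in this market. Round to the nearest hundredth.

Equilibrium: 209 - Q = 17 + 6Q, so Q* = 27.4286 and P* = 181.5714.
Consumer surplus is the triangle under demand above P*: (1/2)(27.4286)(209 - 181.5714) = (1/2)(27.4286)(27.4286) = 376.1633.

376.16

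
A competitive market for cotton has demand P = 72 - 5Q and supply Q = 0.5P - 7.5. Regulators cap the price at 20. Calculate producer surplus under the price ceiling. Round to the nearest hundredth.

Rewriting supply in inverse form: P = 15 + 2Q.
Free-market equilibrium: 72 - 5Q = 15 + 2Q gives Q* = 8.1429, P* = 31.2857.
At the ceiling price 20, quantity supplied is (20 - 15)/2 = 2.5; supply is the short side, so Q = 2.5 trades at P = 20.
PS is the triangle above supply below 20: (1/2)(2.5)(20 - 15) = 6.25.

6.25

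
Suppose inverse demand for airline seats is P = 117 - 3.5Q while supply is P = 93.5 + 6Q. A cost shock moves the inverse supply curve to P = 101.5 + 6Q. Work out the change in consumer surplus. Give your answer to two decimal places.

-6.05

Initial equilibrium: Q_0 = 2.4737, P_0 = 108.3421; CS_0 = (1/2)(2.4737)(8.6579) = 10.7084, PS_0 = (1/2)(2.4737)(14.8421) = 18.3573.
New equilibrium: 117 - 3.5Q = 101.5 + 6Q gives Q_1 = 1.6316, P_1 = 111.2895; CS_1 = 4.6586, PS_1 = 7.9861.
Change in consumer surplus = 4.6586 - 10.7084 = -6.0499.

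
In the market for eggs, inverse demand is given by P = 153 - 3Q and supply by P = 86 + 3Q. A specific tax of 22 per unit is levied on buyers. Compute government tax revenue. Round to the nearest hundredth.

Pre-tax equilibrium: 153 - 3Q = 86 + 3Q gives Q* = 11.1667, P* = 119.5.
With the tax, buyers' net willingness to pay falls by 22: (153 - 22) - 3Q = 86 + 3Q, so Q_t = 7.5. Buyers pay P_b = 130.5; sellers receive P_s = P_b - 22 = 108.5.
Revenue is the tax times quantity traded: 22 x 7.5 = 165.

165.00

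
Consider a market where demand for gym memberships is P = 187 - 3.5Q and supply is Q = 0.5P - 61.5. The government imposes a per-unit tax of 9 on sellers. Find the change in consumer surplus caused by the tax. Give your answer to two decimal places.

-61.96

Rewriting supply in inverse form: P = 123 + 2Q.
Without the tax, 187 - 3.5Q = 123 + 2Q so Q* = 11.6364 and P* = 146.2727.
A tax on sellers shifts supply up by 9: 187 - 3.5Q = 123 + 2Q + 9, so Q_t = 10. Buyers pay P_b = 152; sellers receive P_s = P_b - 9 = 143.
Consumers lose the trapezoid between P* and P_b out to Q_t plus the triangle from Q_t to Q*: change in CS = 175 - 236.9587 = -61.9587.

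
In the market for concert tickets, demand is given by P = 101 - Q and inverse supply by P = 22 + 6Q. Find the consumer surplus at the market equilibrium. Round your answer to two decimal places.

63.68

Equilibrium: 101 - Q = 22 + 6Q, so Q* = 11.2857 and P* = 89.7143.
CS is the area between the demand curve and P* from 0 to Q*: (1/2)(11.2857)(11.2857) = 63.6837.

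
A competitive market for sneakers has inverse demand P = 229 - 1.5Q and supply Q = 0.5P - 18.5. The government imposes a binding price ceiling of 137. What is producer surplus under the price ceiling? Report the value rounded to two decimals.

Rewriting supply in inverse form: P = 37 + 2Q.
Without the control, 229 - 1.5Q = 37 + 2Q so Q* = 54.8571 and P* = 146.7143.
At P = 137, sellers supply (137 - 37)/2 = 50 while buyers want more, so the quantity traded is 50 at price 137.
PS is the triangle above supply below 137: (1/2)(50)(137 - 37) = 2500.

2500.00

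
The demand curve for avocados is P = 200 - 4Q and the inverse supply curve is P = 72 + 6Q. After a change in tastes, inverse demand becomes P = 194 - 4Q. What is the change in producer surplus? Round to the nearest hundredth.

Initial equilibrium: Q_0 = 12.8, P_0 = 148.8; CS_0 = (1/2)(12.8)(51.2) = 327.68, PS_0 = (1/2)(12.8)(76.8) = 491.52.
New equilibrium: 194 - 4Q = 72 + 6Q gives Q_1 = 12.2, P_1 = 145.2; CS_1 = 297.68, PS_1 = 446.52.
Change in producer surplus = 446.52 - 491.52 = -45.

-45.00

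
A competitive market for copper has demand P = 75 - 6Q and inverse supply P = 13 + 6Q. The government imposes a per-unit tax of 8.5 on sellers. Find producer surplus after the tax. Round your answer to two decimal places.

Without the tax, 75 - 6Q = 13 + 6Q so Q* = 5.1667 and P* = 44.
With the tax, sellers need 8.5 more per unit: 75 - 6Q = 13 + 6Q + 8.5, so Q_t = 4.4583. Buyers pay P_b = 48.25; sellers receive P_s = P_b - 8.5 = 39.75.
PS = (1/2)(Q_t)(P_s - 13) = (1/2)(4.4583)(26.75) = 59.6302.

59.63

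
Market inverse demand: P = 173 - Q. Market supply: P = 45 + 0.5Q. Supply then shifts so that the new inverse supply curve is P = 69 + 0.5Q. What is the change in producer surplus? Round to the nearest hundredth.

Initial equilibrium: Q_0 = 85.3333, P_0 = 87.6667; CS_0 = (1/2)(85.3333)(85.3333) = 3640.8889, PS_0 = (1/2)(85.3333)(42.6667) = 1820.4444.
New equilibrium: 173 - Q = 69 + 0.5Q gives Q_1 = 69.3333, P_1 = 103.6667; CS_1 = 2403.5556, PS_1 = 1201.7778.
Change in producer surplus = 1201.7778 - 1820.4444 = -618.6667.

-618.67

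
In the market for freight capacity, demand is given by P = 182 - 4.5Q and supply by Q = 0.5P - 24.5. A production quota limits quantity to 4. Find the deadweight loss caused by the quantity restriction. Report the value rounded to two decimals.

Rewriting supply in inverse form: P = 49 + 2Q.
Without the quota, 182 - 4.5Q = 49 + 2Q gives Q* = 20.4615.
At Q = 4 the demand price is 182 - 4.5(4) = 164 and the supply price is 49 + 2(4) = 57.
Deadweight loss is the triangle between the curves from 4 to 20.4615: (1/2)(164 - 57)(20.4615 - 4) = 880.6923.

880.69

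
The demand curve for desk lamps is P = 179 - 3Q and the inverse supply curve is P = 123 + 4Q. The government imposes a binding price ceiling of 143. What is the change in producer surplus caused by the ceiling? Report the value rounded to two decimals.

-78.00

Free-market equilibrium: 179 - 3Q = 123 + 4Q gives Q* = 8, P* = 155.
At P = 143, sellers supply (143 - 123)/4 = 5 while buyers want more, so the quantity traded is 5 at price 143.
PS goes from (1/2)(8)(32) = 128 to 50 (computed as (143 - 123)(5) - (1/2)(4)(5)^2), a change of -78.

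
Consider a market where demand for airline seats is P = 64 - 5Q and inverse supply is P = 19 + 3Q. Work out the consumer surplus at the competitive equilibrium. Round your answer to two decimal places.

Equilibrium: 64 - 5Q = 19 + 3Q, so Q* = 5.625 and P* = 35.875.
CS is the area between the demand curve and P* from 0 to Q*: (1/2)(5.625)(28.125) = 79.1016.

79.10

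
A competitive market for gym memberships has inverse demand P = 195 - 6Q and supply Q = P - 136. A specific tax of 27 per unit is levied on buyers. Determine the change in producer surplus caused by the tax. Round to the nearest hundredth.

Rewriting supply in inverse form: P = 136 + Q.
Without the tax, 195 - 6Q = 136 + Q so Q* = 8.4286 and P* = 144.4286.
With the tax, buyers' net willingness to pay falls by 27: (195 - 27) - 6Q = 136 + Q, so Q_t = 4.5714. Buyers pay P_b = 167.5714; sellers receive P_s = P_b - 27 = 140.5714.
PS falls from (1/2)(8.4286)(8.4286) = 35.5204 to (1/2)(4.5714)(4.5714) = 10.449, a change of -25.0714.

-25.07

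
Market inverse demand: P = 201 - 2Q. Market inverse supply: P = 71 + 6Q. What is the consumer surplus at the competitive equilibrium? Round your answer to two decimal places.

264.06

Set 201 - 2Q = 71 + 6Q, which gives 130 = 8Q, so Q* = 16.25 and P* = 201 - 2(16.25) = 168.5.
CS is the area between the demand curve and P* from 0 to Q*: (1/2)(16.25)(32.5) = 264.0625.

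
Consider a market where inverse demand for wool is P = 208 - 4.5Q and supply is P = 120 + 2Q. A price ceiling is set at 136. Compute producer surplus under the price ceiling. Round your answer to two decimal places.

Free-market equilibrium: 208 - 4.5Q = 120 + 2Q gives Q* = 13.5385, P* = 147.0769.
At P = 136, sellers supply (136 - 120)/2 = 8 while buyers want more, so the quantity traded is 8 at price 136.
PS is the triangle above supply below 136: (1/2)(8)(136 - 120) = 64.

64.00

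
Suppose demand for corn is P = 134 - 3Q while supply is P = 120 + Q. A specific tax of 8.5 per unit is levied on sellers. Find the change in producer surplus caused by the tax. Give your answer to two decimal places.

-5.18

Pre-tax equilibrium: 134 - 3Q = 120 + Q gives Q* = 3.5, P* = 123.5.
A tax on sellers shifts supply up by 8.5: 134 - 3Q = 120 + Q + 8.5, so Q_t = 1.375. Buyers pay P_b = 129.875; sellers receive P_s = P_b - 8.5 = 121.375.
PS falls from (1/2)(3.5)(3.5) = 6.125 to (1/2)(1.375)(1.375) = 0.9453, a change of -5.1797.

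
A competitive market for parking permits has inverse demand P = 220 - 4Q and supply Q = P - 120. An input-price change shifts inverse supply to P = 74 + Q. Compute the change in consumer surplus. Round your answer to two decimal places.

Rewriting supply in inverse form: P = 120 + Q.
Initial equilibrium: Q_0 = 20, P_0 = 140; CS_0 = (1/2)(20)(80) = 800, PS_0 = (1/2)(20)(20) = 200.
New equilibrium: 220 - 4Q = 74 + Q gives Q_1 = 29.2, P_1 = 103.2; CS_1 = 1705.28, PS_1 = 426.32.
Change in consumer surplus = 1705.28 - 800 = 905.28.

905.28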